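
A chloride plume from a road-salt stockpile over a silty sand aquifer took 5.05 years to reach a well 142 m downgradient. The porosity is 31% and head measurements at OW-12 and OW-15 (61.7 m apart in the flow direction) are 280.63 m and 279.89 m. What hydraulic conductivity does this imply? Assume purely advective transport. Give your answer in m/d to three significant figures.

Hydraulic gradient i = (280.63 − 279.89) / 61.7 = 0.74 / 61.7 = 0.01199
t = 5.05 years = 1843 d
v = L / t = 142 / 1843 = 0.07704 m/d
K = v · n / i = 0.07704 × 0.31 / 0.01199 = 1.99 m/d

1.99 m/d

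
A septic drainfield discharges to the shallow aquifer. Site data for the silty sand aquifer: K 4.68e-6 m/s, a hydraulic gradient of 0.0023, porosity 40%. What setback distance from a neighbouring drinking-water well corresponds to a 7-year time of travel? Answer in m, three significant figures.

K = 4.68e-6 m/s × 86400 s/d = 0.4044 m/d
Darcy flux q = K·i = 0.4044 × 0.0023 = 9.300e-4 m/d
v = Ki/n = 0.4044·0.0023/0.40 = 0.002325 m/d
T = 7 yr × 365 = 2555 d
L = v × T = 0.002325 × 2555 = 5.940 m

5.94 m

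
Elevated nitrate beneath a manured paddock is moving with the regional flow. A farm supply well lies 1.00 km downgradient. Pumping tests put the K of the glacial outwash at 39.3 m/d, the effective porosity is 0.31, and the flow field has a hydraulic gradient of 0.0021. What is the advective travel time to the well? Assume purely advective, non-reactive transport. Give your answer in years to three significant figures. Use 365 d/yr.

10.3 years

Specific discharge q = 39.3 × 0.0021 = 0.08253 m/d
Average linear velocity = 0.08253 / 0.31 = 0.2662 m/d
L = 1.00 km = 1000 m
t = L / v = 1000 / 0.2662 = 3756 d
   = 3756 / 365 = 10.3 yr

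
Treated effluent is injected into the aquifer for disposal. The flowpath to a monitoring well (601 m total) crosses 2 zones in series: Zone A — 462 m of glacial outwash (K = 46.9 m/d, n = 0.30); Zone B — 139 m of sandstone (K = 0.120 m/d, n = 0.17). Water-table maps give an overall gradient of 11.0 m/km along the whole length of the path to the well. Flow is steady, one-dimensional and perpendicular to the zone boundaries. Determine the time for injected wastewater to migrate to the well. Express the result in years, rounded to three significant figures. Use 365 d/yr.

For zones in series the flux q is common to all zones; the equivalent conductivity is the harmonic (thickness-weighted) mean, K_eq = L_total / Σ(L_j/K_j).
Σ(L/K) = 462/46.9 + 139/0.120 = 9.851 + 1158 = 1168 d
K_eq = L_total / Σ(L/K) = 601 / 1168 = 0.5145 m/d
q = K_eq · i = 0.5145 × 0.011 = 0.005659 m/d (same in every zone)
Zone A: v = q/n = 0.005659/0.30 = 0.01886 m/d → t_A = 462/0.01886 = 24490 d
Zone B: v = q/n = 0.005659/0.17 = 0.03329 m/d → t_B = 139/0.03329 = 4175 d
Total t = 24490 + 4175 = 28670 d
   = 28670 / 365 = 78.5 yr

78.5 years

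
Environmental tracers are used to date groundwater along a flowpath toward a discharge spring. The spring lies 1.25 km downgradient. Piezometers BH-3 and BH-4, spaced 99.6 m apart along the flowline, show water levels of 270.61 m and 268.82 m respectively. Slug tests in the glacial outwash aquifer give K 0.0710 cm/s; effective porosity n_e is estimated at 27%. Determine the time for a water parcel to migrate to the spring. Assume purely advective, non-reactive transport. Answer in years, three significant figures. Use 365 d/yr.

0.839 years

Hydraulic gradient i = (270.61 − 268.82) / 99.6 = 1.79 / 99.6 = 0.01797
K = 0.0710 cm/s × 864 = 61.34 m/d
Specific discharge q = 61.34 × 0.01797 = 1.102 m/d
Seepage velocity v = q / n = 1.102 / 0.27 = 4.083 m/d
L = 1.25 km = 1250 m
t = L / v = 1250 / 4.083 = 306.1 d
   = 306.1 / 365 = 0.839 yr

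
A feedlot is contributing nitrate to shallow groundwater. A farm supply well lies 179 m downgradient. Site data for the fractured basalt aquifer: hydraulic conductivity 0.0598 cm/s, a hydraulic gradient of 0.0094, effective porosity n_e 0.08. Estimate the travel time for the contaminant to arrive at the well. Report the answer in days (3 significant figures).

29.5 days

K = 0.0598 cm/s × 864 = 51.67 m/d
Darcy flux q = K·i = 51.67 × 0.0094 = 0.4857 m/d
Average linear velocity = 0.4857 / 0.08 = 6.071 m/d
t = L / v = 179 / 6.071 = 29.48 d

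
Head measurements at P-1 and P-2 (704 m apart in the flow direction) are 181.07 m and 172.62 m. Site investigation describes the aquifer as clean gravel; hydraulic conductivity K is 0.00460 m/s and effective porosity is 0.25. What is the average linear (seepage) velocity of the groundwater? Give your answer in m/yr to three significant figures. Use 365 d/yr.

Hydraulic gradient i = (181.07 − 172.62) / 704 = 8.45 / 704 = 0.01200
K = 0.00460 m/s × 86400 s/d = 397.4 m/d
Darcy flux q = K·i = 397.4 × 0.01200 = 4.770 m/d
v_s = q/n_e = 4.770/0.25 = 19.08 m/d
   = 19.08 × 365 = 6960 m/yr

6960 m/yr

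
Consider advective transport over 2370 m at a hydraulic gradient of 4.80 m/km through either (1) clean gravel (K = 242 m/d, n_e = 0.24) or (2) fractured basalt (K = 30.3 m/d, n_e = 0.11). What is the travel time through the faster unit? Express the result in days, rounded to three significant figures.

Unit 1 (clean gravel): v = 242×0.0048/0.24 = 4.840 m/d, t = 2370/4.840 = 489.7 d
Unit 2 (fractured basalt): v = 30.3×0.0048/0.11 = 1.322 m/d, t = 2370/1.322 = 1792 d
Faster unit: t = 490 d

490 days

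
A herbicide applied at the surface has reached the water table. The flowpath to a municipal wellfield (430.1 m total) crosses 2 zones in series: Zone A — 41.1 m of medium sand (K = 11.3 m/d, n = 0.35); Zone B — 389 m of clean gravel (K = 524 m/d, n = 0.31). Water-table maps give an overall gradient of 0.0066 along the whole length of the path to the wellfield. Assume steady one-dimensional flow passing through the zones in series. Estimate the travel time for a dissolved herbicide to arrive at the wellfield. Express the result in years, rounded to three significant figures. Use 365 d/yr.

0.571 years

Steady 1-D flow in series ⇒ the Darcy flux q is identical in every zone and the zone head losses add (resistances L/K in series).
Σ(L/K) = 41.1/11.3 + 389/524 = 3.637 + 0.7424 = 4.380 d
K_eq = L_total / Σ(L/K) = 430.1 / 4.380 = 98.21 m/d
q = K_eq · i = 98.21 × 0.0066 = 0.6482 m/d (same in every zone)
Zone A: v = q/n = 0.6482/0.35 = 1.852 m/d → t_A = 41.1/1.852 = 22.19 d
Zone B: v = q/n = 0.6482/0.31 = 2.091 m/d → t_B = 389/2.091 = 186.0 d
Total t = 22.19 + 186.0 = 208.2 d
   = 208.2 / 365 = 0.571 yr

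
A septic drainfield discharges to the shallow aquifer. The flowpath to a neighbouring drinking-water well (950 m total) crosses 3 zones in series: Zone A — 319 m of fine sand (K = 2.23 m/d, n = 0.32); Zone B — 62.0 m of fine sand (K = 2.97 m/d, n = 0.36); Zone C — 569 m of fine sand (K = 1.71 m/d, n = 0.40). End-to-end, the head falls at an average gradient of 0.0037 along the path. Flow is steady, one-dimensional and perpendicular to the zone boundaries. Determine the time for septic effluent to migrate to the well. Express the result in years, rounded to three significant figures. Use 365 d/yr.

136 years

For zones in series the flux q is common to all zones; the equivalent conductivity is the harmonic (thickness-weighted) mean, K_eq = L_total / Σ(L_j/K_j).
Σ(L/K) = 319/2.23 + 62.0/2.97 + 569/1.71 = 143.0 + 20.88 + 332.7 = 496.7 d
K_eq = L_total / Σ(L/K) = 950 / 496.7 = 1.913 m/d
q = K_eq · i = 1.913 × 0.0037 = 0.007077 m/d (same in every zone)
Zone A: v = q/n = 0.007077/0.32 = 0.02212 m/d → t_A = 319/0.02212 = 14420 d
Zone B: v = q/n = 0.007077/0.36 = 0.01966 m/d → t_B = 62.0/0.01966 = 3154 d
Zone C: v = q/n = 0.007077/0.40 = 0.01769 m/d → t_C = 569/0.01769 = 32160 d
Total t = 14420 + 3154 + 32160 = 49740 d
   = 49740 / 365 = 136 yr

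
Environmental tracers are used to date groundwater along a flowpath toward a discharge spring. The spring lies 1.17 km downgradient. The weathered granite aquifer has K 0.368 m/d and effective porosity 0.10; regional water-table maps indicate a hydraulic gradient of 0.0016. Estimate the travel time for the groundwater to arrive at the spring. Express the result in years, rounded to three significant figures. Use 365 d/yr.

544 years

q = Ki = 0.368 × 0.0016 = 5.888e-4 m/d
Average linear velocity = 5.888e-4 / 0.10 = 0.005888 m/d
L = 1.17 km = 1170 m
t = L / v = 1170 / 0.005888 = 198700 d
   = 198700 / 365 = 544 yr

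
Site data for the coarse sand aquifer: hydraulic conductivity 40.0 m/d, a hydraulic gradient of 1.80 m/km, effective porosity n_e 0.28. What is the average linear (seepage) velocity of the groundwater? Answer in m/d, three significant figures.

q = Ki = 40.0 × 0.0018 = 0.07200 m/d
v = Ki/n = 40.0·0.0018/0.28 = 0.2571 m/d

0.257 m/d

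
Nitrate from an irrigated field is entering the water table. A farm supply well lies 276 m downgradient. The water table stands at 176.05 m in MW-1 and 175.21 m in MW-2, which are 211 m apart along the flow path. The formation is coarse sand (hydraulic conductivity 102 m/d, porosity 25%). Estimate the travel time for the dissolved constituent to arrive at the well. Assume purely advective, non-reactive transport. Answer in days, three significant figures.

Hydraulic gradient i = (176.05 − 175.21) / 211 = 0.84 / 211 = 0.003981
Darcy flux q = K·i = 102 × 0.003981 = 0.4061 m/d
v_s = q/n_e = 0.4061/0.25 = 1.624 m/d
t = L / v = 276 / 1.624 = 169.9 d

170 days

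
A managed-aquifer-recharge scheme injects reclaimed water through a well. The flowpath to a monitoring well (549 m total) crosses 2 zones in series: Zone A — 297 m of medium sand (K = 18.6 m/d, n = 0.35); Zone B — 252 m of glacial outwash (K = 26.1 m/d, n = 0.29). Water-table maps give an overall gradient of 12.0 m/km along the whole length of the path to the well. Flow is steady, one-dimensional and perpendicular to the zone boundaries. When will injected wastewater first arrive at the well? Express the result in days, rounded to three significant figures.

689 days

For zones in series the flux q is common to all zones; the equivalent conductivity is the harmonic (thickness-weighted) mean, K_eq = L_total / Σ(L_j/K_j).
Σ(L/K) = 297/18.6 + 252/26.1 = 15.97 + 9.655 = 25.62 d
K_eq = L_total / Σ(L/K) = 549 / 25.62 = 21.43 m/d
q = K_eq · i = 21.43 × 0.012 = 0.2571 m/d (same in every zone)
Zone A: v = q/n = 0.2571/0.35 = 0.7346 m/d → t_A = 297/0.7346 = 404.3 d
Zone B: v = q/n = 0.2571/0.29 = 0.8866 m/d → t_B = 252/0.8866 = 284.2 d
Total t = 404.3 + 284.2 = 688.5 d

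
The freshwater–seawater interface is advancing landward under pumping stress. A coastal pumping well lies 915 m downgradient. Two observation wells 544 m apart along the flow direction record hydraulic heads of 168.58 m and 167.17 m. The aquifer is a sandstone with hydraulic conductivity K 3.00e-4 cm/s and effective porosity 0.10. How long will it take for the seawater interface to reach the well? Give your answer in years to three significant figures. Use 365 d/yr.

373 years

Hydraulic gradient i = (168.58 − 167.17) / 544 = 1.41 / 544 = 0.002592
K = 3.00e-4 cm/s × 864 = 0.2592 m/d
q = Ki = 0.2592 × 0.002592 = 6.718e-4 m/d
Average linear velocity = 6.718e-4 / 0.10 = 0.006718 m/d
t = L / v = 915 / 0.006718 = 136200 d
   = 136200 / 365 = 373 yr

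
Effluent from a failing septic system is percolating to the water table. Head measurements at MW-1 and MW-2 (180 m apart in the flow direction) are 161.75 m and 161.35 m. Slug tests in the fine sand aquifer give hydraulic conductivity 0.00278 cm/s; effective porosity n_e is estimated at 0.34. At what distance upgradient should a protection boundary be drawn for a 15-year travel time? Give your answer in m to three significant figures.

86.0 m

Hydraulic gradient i = (161.75 − 161.35) / 180 = 0.40 / 180 = 0.002222
K = 0.00278 cm/s × 864 = 2.402 m/d
q = Ki = 2.402 × 0.002222 = 0.005338 m/d
Seepage velocity v = q / n = 0.005338 / 0.34 = 0.01570 m/d
T = 15 yr × 365 = 5475 d
L = v × T = 0.01570 × 5475 = 85.95 m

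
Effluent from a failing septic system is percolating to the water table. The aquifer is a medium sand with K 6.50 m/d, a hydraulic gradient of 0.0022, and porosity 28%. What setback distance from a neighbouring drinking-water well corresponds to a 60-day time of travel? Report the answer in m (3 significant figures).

3.06 m

Darcy flux q = K·i = 6.50 × 0.0022 = 0.01430 m/d
v_s = q/n_e = 0.01430/0.28 = 0.05107 m/d
L = v × T = 0.05107 × 60 = 3.064 m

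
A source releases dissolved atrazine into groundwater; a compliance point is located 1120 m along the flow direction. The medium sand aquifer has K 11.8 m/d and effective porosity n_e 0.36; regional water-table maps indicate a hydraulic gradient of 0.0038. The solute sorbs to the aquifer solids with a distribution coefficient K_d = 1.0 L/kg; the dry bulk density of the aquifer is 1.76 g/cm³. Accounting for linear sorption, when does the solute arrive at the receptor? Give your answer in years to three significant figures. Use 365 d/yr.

145 years

Darcy flux q = K·i = 11.8 × 0.0038 = 0.04484 m/d
Seepage velocity v = q / n = 0.04484 / 0.36 = 0.1246 m/d
Retardation R = 1 + ρ_b·K_d/n = 1 + 1.76×1.0/0.36 = 5.889
Contaminant velocity v_c = v/R = 0.1246/5.889 = 0.02115 m/d
t = L/v_c = 1120/0.02115 = 52950 d
   = 52950/365 = 145 yr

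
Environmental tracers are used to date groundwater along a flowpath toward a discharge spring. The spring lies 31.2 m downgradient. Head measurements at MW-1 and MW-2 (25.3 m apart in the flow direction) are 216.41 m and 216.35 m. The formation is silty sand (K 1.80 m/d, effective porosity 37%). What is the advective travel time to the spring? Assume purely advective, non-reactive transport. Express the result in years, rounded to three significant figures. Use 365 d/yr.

7.41 years

Hydraulic gradient i = (216.41 − 216.35) / 25.3 = 0.06 / 25.3 = 0.002372
Specific discharge q = 1.80 × 0.002372 = 0.004269 m/d
Seepage velocity v = q / n = 0.004269 / 0.37 = 0.01154 m/d
t = L / v = 31.2 / 0.01154 = 2704 d
   = 2704 / 365 = 7.41 yr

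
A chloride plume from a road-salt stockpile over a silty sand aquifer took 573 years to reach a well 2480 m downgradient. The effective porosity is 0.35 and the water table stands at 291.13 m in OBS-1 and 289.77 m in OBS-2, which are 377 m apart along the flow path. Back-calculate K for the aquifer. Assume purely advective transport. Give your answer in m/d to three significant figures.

Hydraulic gradient i = (291.13 − 289.77) / 377 = 1.36 / 377 = 0.003607
t = 573 years = 209100 d
v = L / t = 2480 / 209100 = 0.01186 m/d
K = v · n / i = 0.01186 × 0.35 / 0.003607 = 1.15 m/d

1.15 m/d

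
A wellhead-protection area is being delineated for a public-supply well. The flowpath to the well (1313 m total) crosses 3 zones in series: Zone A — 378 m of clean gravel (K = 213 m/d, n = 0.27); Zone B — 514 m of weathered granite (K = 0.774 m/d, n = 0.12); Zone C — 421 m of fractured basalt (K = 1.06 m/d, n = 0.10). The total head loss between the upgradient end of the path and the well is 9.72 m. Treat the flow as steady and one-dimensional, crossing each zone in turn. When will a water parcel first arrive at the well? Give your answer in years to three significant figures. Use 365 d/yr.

Steady 1-D flow in series ⇒ the Darcy flux q is identical in every zone and the zone head losses add (resistances L/K in series).
Σ(L/K) = 378/213 + 514/0.774 + 421/1.06 = 1.775 + 664.1 + 397.2 = 1063 d
q = ΔH / Σ(L/K) = 9.72 / 1063 = 0.009144 m/d (same in every zone)
Zone A: v = q/n = 0.009144/0.27 = 0.03387 m/d → t_A = 378/0.03387 = 11160 d
Zone B: v = q/n = 0.009144/0.12 = 0.07620 m/d → t_B = 514/0.07620 = 6746 d
Zone C: v = q/n = 0.009144/0.10 = 0.09144 m/d → t_C = 421/0.09144 = 4604 d
Total t = 11160 + 6746 + 4604 = 22510 d
   = 22510 / 365 = 61.7 yr

61.7 years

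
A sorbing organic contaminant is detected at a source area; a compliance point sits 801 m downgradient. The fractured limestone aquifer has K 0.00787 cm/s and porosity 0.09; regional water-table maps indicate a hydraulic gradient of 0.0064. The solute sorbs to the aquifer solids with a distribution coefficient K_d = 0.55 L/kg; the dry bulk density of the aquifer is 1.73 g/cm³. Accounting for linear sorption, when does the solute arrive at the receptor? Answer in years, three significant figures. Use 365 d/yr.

K = 0.00787 cm/s × 864 = 6.800 m/d
Darcy flux q = K·i = 6.800 × 0.0064 = 0.04352 m/d
Average linear velocity = 0.04352 / 0.09 = 0.4835 m/d
Retardation R = 1 + ρ_b·K_d/n = 1 + 1.73×0.55/0.09 = 11.57
Contaminant velocity v_c = v/R = 0.4835/11.57 = 0.04178 m/d
t = L/v_c = 801/0.04178 = 19170 d
   = 19170/365 = 52.5 yr

52.5 years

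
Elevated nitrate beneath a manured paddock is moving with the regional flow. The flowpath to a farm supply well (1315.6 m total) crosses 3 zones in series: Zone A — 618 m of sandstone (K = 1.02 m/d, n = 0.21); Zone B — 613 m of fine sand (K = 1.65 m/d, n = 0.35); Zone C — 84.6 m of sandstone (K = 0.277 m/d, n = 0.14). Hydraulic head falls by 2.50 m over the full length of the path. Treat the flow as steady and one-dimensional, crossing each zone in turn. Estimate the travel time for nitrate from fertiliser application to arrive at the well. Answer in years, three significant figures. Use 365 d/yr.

Steady 1-D flow in series ⇒ the Darcy flux q is identical in every zone and the zone head losses add (resistances L/K in series).
Σ(L/K) = 618/1.02 + 613/1.65 + 84.6/0.277 = 605.9 + 371.5 + 305.4 = 1283 d
q = ΔH / Σ(L/K) = 2.50 / 1283 = 0.001949 m/d (same in every zone)
Zone A: v = q/n = 0.001949/0.21 = 0.009280 m/d → t_A = 618/0.009280 = 66590 d
Zone B: v = q/n = 0.001949/0.35 = 0.005568 m/d → t_B = 613/0.005568 = 110100 d
Zone C: v = q/n = 0.001949/0.14 = 0.01392 m/d → t_C = 84.6/0.01392 = 6077 d
Total t = 66590 + 110100 + 6077 = 182800 d
   = 182800 / 365 = 501 yr

501 years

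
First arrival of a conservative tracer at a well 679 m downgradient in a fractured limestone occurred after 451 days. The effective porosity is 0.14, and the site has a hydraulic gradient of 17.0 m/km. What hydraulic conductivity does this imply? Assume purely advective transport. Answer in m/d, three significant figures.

12.4 m/d

v = L / t = 679 / 451 = 1.506 m/d
K = v · n / i = 1.506 × 0.14 / 0.017 = 12.4 m/d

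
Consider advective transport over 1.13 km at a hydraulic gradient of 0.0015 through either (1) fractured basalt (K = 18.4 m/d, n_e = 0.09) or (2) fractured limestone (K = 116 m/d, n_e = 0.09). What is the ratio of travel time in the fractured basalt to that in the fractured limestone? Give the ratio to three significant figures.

Unit 1 (fractured basalt): v = 18.4×0.0015/0.09 = 0.3067 m/d, t = 1130/0.3067 = 3685 d
Unit 2 (fractured limestone): v = 116×0.0015/0.09 = 1.933 m/d, t = 1130/1.933 = 584.5 d
t(fractured basalt) / t(fractured limestone) = 3685/584.5 = 6.30

6.30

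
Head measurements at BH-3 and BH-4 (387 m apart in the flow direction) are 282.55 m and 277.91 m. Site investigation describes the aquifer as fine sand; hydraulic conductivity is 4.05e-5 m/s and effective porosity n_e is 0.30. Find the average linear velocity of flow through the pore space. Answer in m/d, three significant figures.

0.140 m/d

Hydraulic gradient i = (282.55 − 277.91) / 387 = 4.64 / 387 = 0.01199
K = 4.05e-5 m/s × 86400 s/d = 3.499 m/d
q = Ki = 3.499 × 0.01199 = 0.04195 m/d
Average linear velocity = 0.04195 / 0.30 = 0.1398 m/d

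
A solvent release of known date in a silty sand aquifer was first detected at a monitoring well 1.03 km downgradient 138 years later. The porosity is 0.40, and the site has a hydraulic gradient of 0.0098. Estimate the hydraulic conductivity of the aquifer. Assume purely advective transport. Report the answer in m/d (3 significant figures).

t = 138 years = 50370 d
L = 1.03 km = 1030 m
v = L / t = 1030 / 50370 = 0.02045 m/d
K = v · n / i = 0.02045 × 0.40 / 0.0098 = 0.835 m/d

0.835 m/d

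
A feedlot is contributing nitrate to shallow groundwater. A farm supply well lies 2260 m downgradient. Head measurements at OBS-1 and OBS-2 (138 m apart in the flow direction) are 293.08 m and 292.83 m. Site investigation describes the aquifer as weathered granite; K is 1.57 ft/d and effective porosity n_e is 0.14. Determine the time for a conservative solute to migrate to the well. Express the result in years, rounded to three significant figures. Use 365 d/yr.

1000 years

Hydraulic gradient i = (293.08 − 292.83) / 138 = 0.25 / 138 = 0.001812
K = 1.57 ft/d × 0.3048 = 0.4785 m/d
Specific discharge q = 0.4785 × 0.001812 = 8.669e-4 m/d
v_s = q/n_e = 8.669e-4/0.14 = 0.006192 m/d
t = L / v = 2260 / 0.006192 = 365000 d
   = 365000 / 365 = 1000 yr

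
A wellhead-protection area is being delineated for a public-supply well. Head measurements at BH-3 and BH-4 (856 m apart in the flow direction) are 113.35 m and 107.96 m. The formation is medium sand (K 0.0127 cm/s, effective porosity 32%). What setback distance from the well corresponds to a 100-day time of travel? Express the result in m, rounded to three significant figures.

Hydraulic gradient i = (113.35 − 107.96) / 856 = 5.39 / 856 = 0.006297
K = 0.0127 cm/s × 864 = 10.97 m/d
q = Ki = 10.97 × 0.006297 = 0.06909 m/d
Seepage velocity v = q / n = 0.06909 / 0.32 = 0.2159 m/d
L = v × T = 0.2159 × 100 = 21.59 m

21.6 m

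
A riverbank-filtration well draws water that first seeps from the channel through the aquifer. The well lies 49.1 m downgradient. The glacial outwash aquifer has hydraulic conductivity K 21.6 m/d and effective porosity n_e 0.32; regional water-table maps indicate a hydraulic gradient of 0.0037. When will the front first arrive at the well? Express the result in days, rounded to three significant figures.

197 days

q = Ki = 21.6 × 0.0037 = 0.07992 m/d
v = Ki/n = 21.6·0.0037/0.32 = 0.2498 m/d
t = L / v = 49.1 / 0.2498 = 196.6 d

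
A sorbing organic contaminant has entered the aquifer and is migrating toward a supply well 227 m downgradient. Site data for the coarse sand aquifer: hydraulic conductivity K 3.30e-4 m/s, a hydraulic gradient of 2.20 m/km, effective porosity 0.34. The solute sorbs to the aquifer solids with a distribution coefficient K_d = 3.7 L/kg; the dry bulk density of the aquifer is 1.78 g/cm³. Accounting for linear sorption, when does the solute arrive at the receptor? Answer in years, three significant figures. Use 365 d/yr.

K = 3.30e-4 m/s × 86400 s/d = 28.51 m/d
Specific discharge q = 28.51 × 0.0022 = 0.06273 m/d
Seepage velocity v = q / n = 0.06273 / 0.34 = 0.1845 m/d
Retardation R = 1 + ρ_b·K_d/n = 1 + 1.78×3.7/0.34 = 20.37
Contaminant velocity v_c = v/R = 0.1845/20.37 = 0.009057 m/d
t = L/v_c = 227/0.009057 = 25060 d
   = 25060/365 = 68.7 yr

68.7 years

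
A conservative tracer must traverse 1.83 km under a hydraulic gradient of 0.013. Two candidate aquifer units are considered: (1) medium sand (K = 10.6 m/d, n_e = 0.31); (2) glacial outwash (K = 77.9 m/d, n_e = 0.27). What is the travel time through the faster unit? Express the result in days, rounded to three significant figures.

Unit 1 (medium sand): v = 10.6×0.013/0.31 = 0.4445 m/d, t = 1830/0.4445 = 4117 d
Unit 2 (glacial outwash): v = 77.9×0.013/0.27 = 3.751 m/d, t = 1830/3.751 = 487.9 d
Faster unit: t = 488 d

488 days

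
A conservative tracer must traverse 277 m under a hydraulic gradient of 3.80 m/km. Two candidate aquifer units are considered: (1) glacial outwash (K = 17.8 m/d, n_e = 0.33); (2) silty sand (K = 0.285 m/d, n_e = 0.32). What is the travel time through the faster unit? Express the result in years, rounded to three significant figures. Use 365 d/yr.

3.70 years

Unit 1 (glacial outwash): v = 17.8×0.0038/0.33 = 0.2050 m/d, t = 277/0.2050 = 1351 d
Unit 2 (silty sand): v = 0.285×0.0038/0.32 = 0.003384 m/d, t = 277/0.003384 = 81850 d
Faster: 1351 d / 365 = 3.70 yr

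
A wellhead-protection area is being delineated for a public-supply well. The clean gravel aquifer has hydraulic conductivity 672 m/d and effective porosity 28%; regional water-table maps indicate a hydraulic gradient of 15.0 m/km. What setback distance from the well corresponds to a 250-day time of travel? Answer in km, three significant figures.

q = Ki = 672 × 0.015 = 10.08 m/d
Average linear velocity = 10.08 / 0.28 = 36.00 m/d
L = v × T = 36.00 × 250 = 9000 m
   = 9.00 km

9.00 km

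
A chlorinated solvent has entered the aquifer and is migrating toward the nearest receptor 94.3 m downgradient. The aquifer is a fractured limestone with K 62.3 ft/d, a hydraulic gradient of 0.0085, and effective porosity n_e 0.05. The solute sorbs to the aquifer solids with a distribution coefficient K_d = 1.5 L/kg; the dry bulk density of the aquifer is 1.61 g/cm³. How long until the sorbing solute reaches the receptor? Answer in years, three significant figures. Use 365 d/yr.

K = 62.3 ft/d × 0.3048 = 18.99 m/d
q = Ki = 18.99 × 0.0085 = 0.1614 m/d
v = Ki/n = 18.99·0.0085/0.05 = 3.228 m/d
Retardation R = 1 + ρ_b·K_d/n = 1 + 1.61×1.5/0.05 = 49.30
Contaminant velocity v_c = v/R = 3.228/49.30 = 0.06548 m/d
t = L/v_c = 94.3/0.06548 = 1440 d
   = 1440/365 = 3.95 yr

3.95 years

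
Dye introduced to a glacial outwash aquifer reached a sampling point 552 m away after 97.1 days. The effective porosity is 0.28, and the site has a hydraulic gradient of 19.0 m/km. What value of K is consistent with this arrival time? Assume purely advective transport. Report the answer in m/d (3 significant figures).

83.8 m/d

v = L / t = 552 / 97.1 = 5.685 m/d
K = v · n / i = 5.685 × 0.28 / 0.019 = 83.8 m/d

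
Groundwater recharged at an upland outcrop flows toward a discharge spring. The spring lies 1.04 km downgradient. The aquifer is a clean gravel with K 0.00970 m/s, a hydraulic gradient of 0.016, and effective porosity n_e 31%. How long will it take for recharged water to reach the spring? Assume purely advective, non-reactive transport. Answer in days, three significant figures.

K = 0.00970 m/s × 86400 s/d = 838.1 m/d
Specific discharge q = 838.1 × 0.016 = 13.41 m/d
v = Ki/n = 838.1·0.016/0.31 = 43.26 m/d
L = 1.04 km = 1040 m
t = L / v = 1040 / 43.26 = 24.04 d

24.0 days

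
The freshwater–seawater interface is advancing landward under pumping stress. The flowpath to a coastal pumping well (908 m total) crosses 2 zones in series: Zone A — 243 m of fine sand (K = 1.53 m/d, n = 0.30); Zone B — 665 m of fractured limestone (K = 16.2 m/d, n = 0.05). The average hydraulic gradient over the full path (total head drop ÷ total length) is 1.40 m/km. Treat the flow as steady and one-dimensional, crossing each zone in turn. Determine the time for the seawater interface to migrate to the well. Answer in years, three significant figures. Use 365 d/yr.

Continuity: the same q passes through each zone, so ΔH = q·Σ(L_j/K_j) — the zones act as resistances in series.
Σ(L/K) = 243/1.53 + 665/16.2 = 158.8 + 41.05 = 199.9 d
K_eq = L_total / Σ(L/K) = 908 / 199.9 = 4.543 m/d
q = K_eq · i = 4.543 × 0.0014 = 0.006360 m/d (same in every zone)
Zone A: v = q/n = 0.006360/0.30 = 0.02120 m/d → t_A = 243/0.02120 = 11460 d
Zone B: v = q/n = 0.006360/0.05 = 0.1272 m/d → t_B = 665/0.1272 = 5228 d
Total t = 11460 + 5228 = 16690 d
   = 16690 / 365 = 45.7 yr

45.7 years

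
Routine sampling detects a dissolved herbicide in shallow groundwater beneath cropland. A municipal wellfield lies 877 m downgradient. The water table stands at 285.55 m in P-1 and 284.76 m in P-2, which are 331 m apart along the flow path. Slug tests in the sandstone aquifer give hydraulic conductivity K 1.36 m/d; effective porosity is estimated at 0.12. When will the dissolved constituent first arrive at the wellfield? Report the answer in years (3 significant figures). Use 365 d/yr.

Hydraulic gradient i = (285.55 − 284.76) / 331 = 0.79 / 331 = 0.002387
Specific discharge q = 1.36 × 0.002387 = 0.003246 m/d
v_s = q/n_e = 0.003246/0.12 = 0.02705 m/d
t = L / v = 877 / 0.02705 = 32420 d
   = 32420 / 365 = 88.8 yr

88.8 years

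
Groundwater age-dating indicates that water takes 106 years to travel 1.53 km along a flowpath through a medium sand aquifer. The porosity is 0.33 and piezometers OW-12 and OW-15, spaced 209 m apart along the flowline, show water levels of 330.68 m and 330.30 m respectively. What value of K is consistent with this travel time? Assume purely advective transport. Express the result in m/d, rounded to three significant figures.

Hydraulic gradient i = (330.68 − 330.30) / 209 = 0.38 / 209 = 0.001818
t = 106 years = 38690 d
L = 1.53 km = 1530 m
v = L / t = 1530 / 38690 = 0.03955 m/d
K = v · n / i = 0.03955 × 0.33 / 0.001818 = 7.18 m/d

7.18 m/d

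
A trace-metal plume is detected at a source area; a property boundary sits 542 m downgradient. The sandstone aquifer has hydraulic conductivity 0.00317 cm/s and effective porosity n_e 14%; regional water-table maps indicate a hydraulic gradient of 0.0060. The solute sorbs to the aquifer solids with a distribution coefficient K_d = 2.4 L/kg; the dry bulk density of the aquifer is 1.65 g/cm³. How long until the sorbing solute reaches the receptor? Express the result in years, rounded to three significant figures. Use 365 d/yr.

370 years

K = 0.00317 cm/s × 864 = 2.739 m/d
q = Ki = 2.739 × 0.0060 = 0.01643 m/d
Average linear velocity = 0.01643 / 0.14 = 0.1174 m/d
Retardation R = 1 + ρ_b·K_d/n = 1 + 1.65×2.4/0.14 = 29.29
Contaminant velocity v_c = v/R = 0.1174/29.29 = 0.004008 m/d
t = L/v_c = 542/0.004008 = 135200 d
   = 135200/365 = 370 yr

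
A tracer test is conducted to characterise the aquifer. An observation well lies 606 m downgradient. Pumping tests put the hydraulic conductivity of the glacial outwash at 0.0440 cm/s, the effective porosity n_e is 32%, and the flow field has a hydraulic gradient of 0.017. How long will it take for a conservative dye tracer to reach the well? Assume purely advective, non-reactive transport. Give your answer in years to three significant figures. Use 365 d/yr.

0.822 years

K = 0.0440 cm/s × 864 = 38.02 m/d
Darcy flux q = K·i = 38.02 × 0.017 = 0.6463 m/d
Seepage velocity v = q / n = 0.6463 / 0.32 = 2.020 m/d
t = L / v = 606 / 2.020 = 300.1 d
   = 300.1 / 365 = 0.822 yr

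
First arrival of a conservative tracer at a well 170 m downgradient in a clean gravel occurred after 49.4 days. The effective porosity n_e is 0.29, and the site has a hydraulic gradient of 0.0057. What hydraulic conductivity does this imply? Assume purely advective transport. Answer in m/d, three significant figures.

175 m/d

v = L / t = 170 / 49.4 = 3.441 m/d
K = v · n / i = 3.441 × 0.29 / 0.0057 = 175 m/d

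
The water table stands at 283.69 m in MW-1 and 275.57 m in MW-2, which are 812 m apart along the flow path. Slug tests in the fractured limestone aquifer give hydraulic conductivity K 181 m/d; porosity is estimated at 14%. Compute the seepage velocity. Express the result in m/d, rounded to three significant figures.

12.9 m/d

Hydraulic gradient i = (283.69 − 275.57) / 812 = 8.12 / 812 = 0.01000
Darcy flux q = K·i = 181 × 0.01000 = 1.810 m/d
Seepage velocity v = q / n = 1.810 / 0.14 = 12.93 m/d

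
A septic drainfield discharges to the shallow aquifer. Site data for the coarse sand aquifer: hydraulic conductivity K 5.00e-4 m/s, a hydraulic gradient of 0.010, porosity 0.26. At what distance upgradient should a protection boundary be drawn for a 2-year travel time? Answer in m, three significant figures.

K = 5.00e-4 m/s × 86400 s/d = 43.20 m/d
Darcy flux q = K·i = 43.20 × 0.010 = 0.4320 m/d
Seepage velocity v = q / n = 0.4320 / 0.26 = 1.662 m/d
T = 2 yr × 365 = 730 d
L = v × T = 1.662 × 730 = 1213 m

1210 m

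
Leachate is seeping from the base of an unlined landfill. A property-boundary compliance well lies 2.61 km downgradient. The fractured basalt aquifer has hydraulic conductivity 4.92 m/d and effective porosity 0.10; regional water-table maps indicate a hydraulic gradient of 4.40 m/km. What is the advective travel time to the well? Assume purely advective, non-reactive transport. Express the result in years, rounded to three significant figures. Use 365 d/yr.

Darcy flux q = K·i = 4.92 × 0.0044 = 0.02165 m/d
Average linear velocity = 0.02165 / 0.10 = 0.2165 m/d
L = 2.61 km = 2610 m
t = L / v = 2610 / 0.2165 = 12060 d
   = 12060 / 365 = 33.0 yr

33.0 years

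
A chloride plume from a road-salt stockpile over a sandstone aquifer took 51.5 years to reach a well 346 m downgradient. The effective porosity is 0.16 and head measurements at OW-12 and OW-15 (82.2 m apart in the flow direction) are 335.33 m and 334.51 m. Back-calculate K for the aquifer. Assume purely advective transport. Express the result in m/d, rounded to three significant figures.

0.295 m/d

Hydraulic gradient i = (335.33 − 334.51) / 82.2 = 0.82 / 82.2 = 0.009976
t = 51.5 years = 18800 d
v = L / t = 346 / 18800 = 0.01841 m/d
K = v · n / i = 0.01841 × 0.16 / 0.009976 = 0.295 m/d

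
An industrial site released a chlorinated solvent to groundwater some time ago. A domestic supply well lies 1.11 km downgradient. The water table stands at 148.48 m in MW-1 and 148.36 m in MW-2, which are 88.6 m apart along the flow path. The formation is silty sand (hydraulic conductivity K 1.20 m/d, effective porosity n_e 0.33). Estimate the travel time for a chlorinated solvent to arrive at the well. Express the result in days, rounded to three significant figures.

225000 days

Hydraulic gradient i = (148.48 − 148.36) / 88.6 = 0.12 / 88.6 = 0.001354
Specific discharge q = 1.20 × 0.001354 = 0.001625 m/d
v = Ki/n = 1.20·0.001354/0.33 = 0.004925 m/d
L = 1.11 km = 1110 m
t = L / v = 1110 / 0.004925 = 225400 d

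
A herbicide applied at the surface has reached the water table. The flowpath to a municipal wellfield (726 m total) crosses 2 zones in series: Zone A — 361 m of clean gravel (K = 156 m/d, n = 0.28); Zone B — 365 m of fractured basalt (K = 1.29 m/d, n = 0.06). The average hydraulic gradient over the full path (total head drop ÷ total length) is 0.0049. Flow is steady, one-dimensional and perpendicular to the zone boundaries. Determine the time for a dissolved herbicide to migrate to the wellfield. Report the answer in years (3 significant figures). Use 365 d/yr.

Continuity: the same q passes through each zone, so ΔH = q·Σ(L_j/K_j) — the zones act as resistances in series.
Σ(L/K) = 361/156 + 365/1.29 = 2.314 + 282.9 = 285.3 d
K_eq = L_total / Σ(L/K) = 726 / 285.3 = 2.545 m/d
q = K_eq · i = 2.545 × 0.0049 = 0.01247 m/d (same in every zone)
Zone A: v = q/n = 0.01247/0.28 = 0.04454 m/d → t_A = 361/0.04454 = 8105 d
Zone B: v = q/n = 0.01247/0.06 = 0.2078 m/d → t_B = 365/0.2078 = 1756 d
Total t = 8105 + 1756 = 9861 d
   = 9861 / 365 = 27.0 yr

27.0 years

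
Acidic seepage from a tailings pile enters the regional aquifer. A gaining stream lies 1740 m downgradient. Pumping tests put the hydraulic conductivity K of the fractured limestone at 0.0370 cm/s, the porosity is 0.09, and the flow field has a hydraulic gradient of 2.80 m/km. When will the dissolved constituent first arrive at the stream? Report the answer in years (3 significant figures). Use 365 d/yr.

4.79 years

K = 0.0370 cm/s × 864 = 31.97 m/d
Specific discharge q = 31.97 × 0.0028 = 0.08951 m/d
v_s = q/n_e = 0.08951/0.09 = 0.9946 m/d
t = L / v = 1740 / 0.9946 = 1750 d
   = 1750 / 365 = 4.79 yr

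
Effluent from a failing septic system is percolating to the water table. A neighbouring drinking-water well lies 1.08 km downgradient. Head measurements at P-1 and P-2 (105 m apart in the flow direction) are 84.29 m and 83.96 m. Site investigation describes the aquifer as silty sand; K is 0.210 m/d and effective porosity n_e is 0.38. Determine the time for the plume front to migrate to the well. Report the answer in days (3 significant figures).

Hydraulic gradient i = (84.29 − 83.96) / 105 = 0.33 / 105 = 0.003143
Darcy flux q = K·i = 0.210 × 0.003143 = 6.600e-4 m/d
v = Ki/n = 0.210·0.003143/0.38 = 0.001737 m/d
L = 1.08 km = 1080 m
t = L / v = 1080 / 0.001737 = 621800 d

622000 days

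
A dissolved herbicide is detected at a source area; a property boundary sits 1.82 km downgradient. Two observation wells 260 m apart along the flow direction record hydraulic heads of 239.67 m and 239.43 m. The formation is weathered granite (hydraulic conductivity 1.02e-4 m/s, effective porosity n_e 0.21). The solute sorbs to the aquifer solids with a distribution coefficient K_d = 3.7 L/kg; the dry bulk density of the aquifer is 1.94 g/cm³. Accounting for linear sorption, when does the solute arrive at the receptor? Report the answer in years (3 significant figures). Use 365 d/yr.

4530 years

Hydraulic gradient i = (239.67 − 239.43) / 260 = 0.24 / 260 = 9.231e-4
K = 1.02e-4 m/s × 86400 s/d = 8.813 m/d
Specific discharge q = 8.813 × 9.231e-4 = 0.008135 m/d
v = Ki/n = 8.813·9.231e-4/0.21 = 0.03874 m/d
Retardation R = 1 + ρ_b·K_d/n = 1 + 1.94×3.7/0.21 = 35.18
Contaminant velocity v_c = v/R = 0.03874/35.18 = 0.001101 m/d
L = 1.82 km = 1820 m
t = L/v_c = 1820/0.001101 = 1.653e6 d
   = 1.653e6/365 = 4530 yr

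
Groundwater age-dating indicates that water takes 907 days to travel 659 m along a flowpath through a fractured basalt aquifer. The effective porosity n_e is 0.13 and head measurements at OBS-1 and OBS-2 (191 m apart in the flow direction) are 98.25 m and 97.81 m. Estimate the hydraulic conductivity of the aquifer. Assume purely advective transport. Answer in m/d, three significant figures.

Hydraulic gradient i = (98.25 − 97.81) / 191 = 0.44 / 191 = 0.002304
v = L / t = 659 / 907 = 0.7266 m/d
K = v · n / i = 0.7266 × 0.13 / 0.002304 = 41.0 m/d

41.0 m/d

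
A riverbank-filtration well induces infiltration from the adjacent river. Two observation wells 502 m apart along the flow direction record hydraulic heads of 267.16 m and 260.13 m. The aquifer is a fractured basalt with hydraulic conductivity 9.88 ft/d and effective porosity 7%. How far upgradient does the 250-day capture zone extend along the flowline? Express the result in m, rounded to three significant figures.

151 m

Hydraulic gradient i = (267.16 − 260.13) / 502 = 7.03 / 502 = 0.01400
K = 9.88 ft/d × 0.3048 = 3.011 m/d
q = Ki = 3.011 × 0.01400 = 0.04217 m/d
Seepage velocity v = q / n = 0.04217 / 0.07 = 0.6025 m/d
L = v × T = 0.6025 × 250 = 150.6 m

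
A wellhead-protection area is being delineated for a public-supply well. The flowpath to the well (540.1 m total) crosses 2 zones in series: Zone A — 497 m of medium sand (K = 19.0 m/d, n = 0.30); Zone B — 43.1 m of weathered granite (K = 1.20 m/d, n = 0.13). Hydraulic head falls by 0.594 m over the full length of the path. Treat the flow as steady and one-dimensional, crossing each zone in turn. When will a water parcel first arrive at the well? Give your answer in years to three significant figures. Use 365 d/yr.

Steady 1-D flow in series ⇒ the Darcy flux q is identical in every zone and the zone head losses add (resistances L/K in series).
Σ(L/K) = 497/19.0 + 43.1/1.20 = 26.16 + 35.92 = 62.07 d
q = ΔH / Σ(L/K) = 0.594 / 62.07 = 0.009569 m/d (same in every zone)
Zone A: v = q/n = 0.009569/0.30 = 0.03190 m/d → t_A = 497/0.03190 = 15580 d
Zone B: v = q/n = 0.009569/0.13 = 0.07361 m/d → t_B = 43.1/0.07361 = 585.5 d
Total t = 15580 + 585.5 = 16170 d
   = 16170 / 365 = 44.3 yr

44.3 years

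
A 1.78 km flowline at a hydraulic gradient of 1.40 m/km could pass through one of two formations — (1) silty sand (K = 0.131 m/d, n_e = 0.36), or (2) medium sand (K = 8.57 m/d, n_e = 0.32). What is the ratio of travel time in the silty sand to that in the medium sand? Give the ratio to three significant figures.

73.6

Unit 1 (silty sand): v = 0.131×0.0014/0.36 = 5.094e-4 m/d, t = 1780/5.094e-4 = 3.494e6 d
Unit 2 (medium sand): v = 8.57×0.0014/0.32 = 0.03749 m/d, t = 1780/0.03749 = 47470 d
t(silty sand) / t(medium sand) = 3.494e6/47470 = 73.6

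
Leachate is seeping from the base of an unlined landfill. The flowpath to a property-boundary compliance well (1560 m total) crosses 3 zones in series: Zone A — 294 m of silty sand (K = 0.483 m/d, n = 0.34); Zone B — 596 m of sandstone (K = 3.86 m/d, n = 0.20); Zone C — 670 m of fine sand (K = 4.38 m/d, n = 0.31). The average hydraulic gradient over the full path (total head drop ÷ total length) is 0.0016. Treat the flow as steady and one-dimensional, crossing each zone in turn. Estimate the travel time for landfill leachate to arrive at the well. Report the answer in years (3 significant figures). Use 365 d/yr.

Continuity: the same q passes through each zone, so ΔH = q·Σ(L_j/K_j) — the zones act as resistances in series.
Σ(L/K) = 294/0.483 + 596/3.86 + 670/4.38 = 608.7 + 154.4 + 153.0 = 916.1 d
K_eq = L_total / Σ(L/K) = 1560 / 916.1 = 1.703 m/d
q = K_eq · i = 1.703 × 0.0016 = 0.002725 m/d (same in every zone)
Zone A: v = q/n = 0.002725/0.34 = 0.008014 m/d → t_A = 294/0.008014 = 36690 d
Zone B: v = q/n = 0.002725/0.20 = 0.01362 m/d → t_B = 596/0.01362 = 43750 d
Zone C: v = q/n = 0.002725/0.31 = 0.008789 m/d → t_C = 670/0.008789 = 76230 d
Total t = 36690 + 43750 + 76230 = 156700 d
   = 156700 / 365 = 429 yr

429 years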